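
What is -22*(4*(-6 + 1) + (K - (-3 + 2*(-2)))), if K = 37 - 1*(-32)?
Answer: -1232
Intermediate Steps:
K = 69 (K = 37 + 32 = 69)
-22*(4*(-6 + 1) + (K - (-3 + 2*(-2)))) = -22*(4*(-6 + 1) + (69 - (-3 + 2*(-2)))) = -22*(4*(-5) + (69 - (-3 - 4))) = -22*(-20 + (69 - 1*(-7))) = -22*(-20 + (69 + 7)) = -22*(-20 + 76) = -22*56 = -1232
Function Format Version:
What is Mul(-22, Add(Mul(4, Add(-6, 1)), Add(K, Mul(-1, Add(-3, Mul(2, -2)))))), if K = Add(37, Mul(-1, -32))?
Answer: -1232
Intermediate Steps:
K = 69 (K = Add(37, 32) = 69)
Mul(-22, Add(Mul(4, Add(-6, 1)), Add(K, Mul(-1, Add(-3, Mul(2, -2)))))) = Mul(-22, Add(Mul(4, Add(-6, 1)), Add(69, Mul(-1, Add(-3, Mul(2, -2)))))) = Mul(-22, Add(Mul(4, -5), Add(69, Mul(-1, Add(-3, -4))))) = Mul(-22, Add(-20, Add(69, Mul(-1, -7)))) = Mul(-22, Add(-20, Add(69, 7))) = Mul(-22, Add(-20, 76)) = Mul(-22, 56) = -1232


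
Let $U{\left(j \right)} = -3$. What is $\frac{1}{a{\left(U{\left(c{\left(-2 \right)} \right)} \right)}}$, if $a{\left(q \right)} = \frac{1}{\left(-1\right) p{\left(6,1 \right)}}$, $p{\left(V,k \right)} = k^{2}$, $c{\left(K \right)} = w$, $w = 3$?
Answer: $-1$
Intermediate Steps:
$c{\left(K \right)} = 3$
$a{\left(q \right)} = -1$ ($a{\left(q \right)} = \frac{1}{\left(-1\right) 1^{2}} = \frac{1}{\left(-1\right) 1} = \frac{1}{-1} = -1$)
$\frac{1}{a{\left(U{\left(c{\left(-2 \right)} \right)} \right)}} = \frac{1}{-1} = -1$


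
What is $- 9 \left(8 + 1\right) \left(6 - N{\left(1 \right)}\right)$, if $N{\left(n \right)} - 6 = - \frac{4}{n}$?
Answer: $-324$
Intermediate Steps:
$N{\left(n \right)} = 6 - \frac{4}{n}$
$- 9 \left(8 + 1\right) \left(6 - N{\left(1 \right)}\right) = - 9 \left(8 + 1\right) \left(6 - \left(6 - \frac{4}{1}\right)\right) = \left(-9\right) 9 \left(6 - \left(6 - 4\right)\right) = - 81 \left(6 - \left(6 - 4\right)\right) = - 81 \left(6 - 2\right) = \left(-81\right) 4 = -324$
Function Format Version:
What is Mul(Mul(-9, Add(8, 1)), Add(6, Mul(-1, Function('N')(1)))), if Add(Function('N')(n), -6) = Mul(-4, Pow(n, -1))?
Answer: -324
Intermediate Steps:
Function('N')(n) = Add(6, Mul(-4, Pow(n, -1)))
Mul(Mul(-9, Add(8, 1)), Add(6, Mul(-1, Function('N')(1)))) = Mul(Mul(-9, Add(8, 1)), Add(6, Mul(-1, Add(6, Mul(-4, Pow(1, -1)))))) = Mul(Mul(-9, 9), Add(6, Mul(-1, Add(6, Mul(-4, 1))))) = Mul(-81, Add(6, Mul(-1, Add(6, -4)))) = Mul(-81, Add(6, Mul(-1, 2))) = Mul(-81, Add(6, -2)) = Mul(-81, 4) = -324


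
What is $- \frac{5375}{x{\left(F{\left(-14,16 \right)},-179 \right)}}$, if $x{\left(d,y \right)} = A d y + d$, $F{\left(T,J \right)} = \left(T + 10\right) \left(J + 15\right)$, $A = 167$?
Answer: $- \frac{5375}{3706608} \approx -0.0014501$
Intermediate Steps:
$F{\left(T,J \right)} = \left(10 + T\right) \left(15 + J\right)$
$x{\left(d,y \right)} = d + 167 d y$ ($x{\left(d,y \right)} = 167 d y + d = d + 167 d y$)
$- \frac{5375}{x{\left(F{\left(-14,16 \right)},-179 \right)}} = - \frac{5375}{\left(150 + 10 \cdot 16 + 15 \left(-14\right) + 16 \left(-14\right)\right) \left(1 + 167 \left(-179\right)\right)} = - \frac{5375}{\left(150 + 160 - 210 - 224\right) \left(1 - 29893\right)} = - \frac{5375}{\left(-124\right) \left(-29892\right)} = - \frac{5375}{3706608}$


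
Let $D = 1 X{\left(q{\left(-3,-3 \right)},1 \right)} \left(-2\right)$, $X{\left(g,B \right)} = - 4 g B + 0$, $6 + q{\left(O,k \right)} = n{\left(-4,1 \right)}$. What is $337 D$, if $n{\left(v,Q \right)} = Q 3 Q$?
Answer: $-8088$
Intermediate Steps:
$n{\left(v,Q \right)} = 3 Q^{2}$ ($n{\left(v,Q \right)} = 3 Q Q = 3 Q^{2}$)
$q{\left(O,k \right)} = -3$ ($q{\left(O,k \right)} = -6 + 3 \cdot 1^{2} = -6 + 3 \cdot 1 = -6 + 3 = -3$)
$X{\left(g,B \right)} = - 4 B g$ ($X{\left(g,B \right)} = - 4 B g + 0 = - 4 B g$)
$D = -24$ ($D = 1 \left(\left(-4\right) 1 \left(-3\right)\right) \left(-2\right) = 1 \cdot 12 \left(-2\right) = 12 \left(-2\right) = -24$)
$337 D = 337 \left(-24\right) = -8088$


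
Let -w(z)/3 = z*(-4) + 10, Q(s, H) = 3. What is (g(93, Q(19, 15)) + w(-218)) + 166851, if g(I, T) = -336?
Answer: 163869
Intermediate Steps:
w(z) = -30 + 12*z (w(z) = -3*(z*(-4) + 10) = -3*(-4*z + 10) = -3*(10 - 4*z) = -30 + 12*z)
(g(93, Q(19, 15)) + w(-218)) + 166851 = (-336 + (-30 + 12*(-218))) + 166851 = (-336 + (-30 - 2616)) + 166851 = (-336 - 2646) + 166851 = -2982 + 166851 = 163869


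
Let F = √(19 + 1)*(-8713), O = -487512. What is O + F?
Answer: -487512 - 17426*√5 ≈ -5.2648e+5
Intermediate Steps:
F = -17426*√5 (F = √20*(-8713) = (2*√5)*(-8713) = -17426*√5 ≈ -38966.)
O + F = -487512 - 17426*√5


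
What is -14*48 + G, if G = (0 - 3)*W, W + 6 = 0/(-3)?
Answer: -654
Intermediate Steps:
W = -6 (W = -6 + 0/(-3) = -6 + 0*(-1/3) = -6 + 0 = -6)
G = 18 (G = (0 - 3)*(-6) = -3*(-6) = 18)
-14*48 + G = -14*48 + 18 = -672 + 18 = -654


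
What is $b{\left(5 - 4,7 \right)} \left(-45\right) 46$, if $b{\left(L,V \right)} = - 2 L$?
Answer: $4140$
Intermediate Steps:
$b{\left(5 - 4,7 \right)} \left(-45\right) 46 = - 2 \left(5 - 4\right) \left(-45\right) 46 = \left(-2\right) 1 \left(-45\right) 46 = \left(-2\right) \left(-45\right) 46 = 90 \cdot 46 = 4140$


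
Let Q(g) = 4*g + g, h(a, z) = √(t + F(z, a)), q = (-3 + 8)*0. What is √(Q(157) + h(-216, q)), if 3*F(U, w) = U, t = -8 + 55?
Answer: √(785 + √47) ≈ 28.140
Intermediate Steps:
q = 0 (q = 5*0 = 0)
t = 47
F(U, w) = U/3
h(a, z) = √(47 + z/3)
Q(g) = 5*g
√(Q(157) + h(-216, q)) = √(5*157 + √(423 + 3*0)/3) = √(785 + √(423 + 0)/3) = √(785 + √423/3) = √(785 + (3*√47)/3) = √(785 + √47)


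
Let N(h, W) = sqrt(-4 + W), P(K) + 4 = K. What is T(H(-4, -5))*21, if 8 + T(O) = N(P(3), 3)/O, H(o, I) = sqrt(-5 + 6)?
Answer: -168 + 21*I ≈ -168.0 + 21.0*I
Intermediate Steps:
H(o, I) = 1 (H(o, I) = sqrt(1) = 1)
P(K) = -4 + K
T(O) = -8 + I/O (T(O) = -8 + sqrt(-4 + 3)/O = -8 + sqrt(-1)/O = -8 + I/O)
T(H(-4, -5))*21 = (-8 + I/1)*21 = (-8 + I*1)*21 = (-8 + I)*21 = -168 + 21*I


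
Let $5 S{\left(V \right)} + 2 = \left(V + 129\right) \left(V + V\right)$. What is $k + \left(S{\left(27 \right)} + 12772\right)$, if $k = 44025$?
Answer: $\frac{292407}{5} \approx 58481.0$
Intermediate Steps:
$S{\left(V \right)} = - \frac{2}{5} + \frac{2 V \left(129 + V\right)}{5}$ ($S{\left(V \right)} = - \frac{2}{5} + \frac{\left(V + 129\right) \left(V + V\right)}{5} = - \frac{2}{5} + \frac{\left(129 + V\right) 2 V}{5} = - \frac{2}{5} + \frac{2 V \left(129 + V\right)}{5}$)
$k + \left(S{\left(27 \right)} + 12772\right) = 44025 + \left(\left(- \frac{2}{5} + \frac{2 \cdot 27^{2}}{5} + \frac{258}{5} \cdot 27\right) + 12772\right) = 44025 + \left(\left(- \frac{2}{5} + \frac{2}{5} \cdot 729 + \frac{6966}{5}\right) + 12772\right) = 44025 + \left(\left(- \frac{2}{5} + \frac{1458}{5} + \frac{6966}{5}\right) + 12772\right) = 44025 + \left(\frac{8422}{5} + 12772\right) = 44025 + \frac{72282}{5} = \frac{292407}{5}$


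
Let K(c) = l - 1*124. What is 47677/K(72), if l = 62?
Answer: -47677/62 ≈ -768.98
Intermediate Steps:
K(c) = -62 (K(c) = 62 - 1*124 = 62 - 124 = -62)
47677/K(72) = 47677/(-62) = 47677*(-1/62) = -47677/62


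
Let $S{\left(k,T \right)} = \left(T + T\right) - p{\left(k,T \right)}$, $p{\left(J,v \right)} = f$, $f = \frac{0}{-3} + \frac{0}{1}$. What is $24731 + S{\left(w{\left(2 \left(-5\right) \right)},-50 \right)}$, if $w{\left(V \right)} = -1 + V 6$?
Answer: $24631$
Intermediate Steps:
$f = 0$ ($f = 0 \left(- \frac{1}{3}\right) + 0 \cdot 1 = 0 + 0 = 0$)
$p{\left(J,v \right)} = 0$
$w{\left(V \right)} = -1 + 6 V$
$S{\left(k,T \right)} = 2 T$ ($S{\left(k,T \right)} = \left(T + T\right) - 0 = 2 T + 0 = 2 T$)
$24731 + S{\left(w{\left(2 \left(-5\right) \right)},-50 \right)} = 24731 + 2 \left(-50\right) = 24731 - 100 = 24631$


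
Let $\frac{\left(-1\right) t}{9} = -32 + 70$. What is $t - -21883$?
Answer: $21541$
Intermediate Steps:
$t = -342$ ($t = - 9 \left(-32 + 70\right) = \left(-9\right) 38 = -342$)
$t - -21883 = -342 - -21883 = -342 + 21883 = 21541$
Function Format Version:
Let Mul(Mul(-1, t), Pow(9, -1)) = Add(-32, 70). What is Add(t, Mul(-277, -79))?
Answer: 21541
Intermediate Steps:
t = -342 (t = Mul(-9, Add(-32, 70)) = Mul(-9, 38) = -342)
Add(t, Mul(-277, -79)) = Add(-342, Mul(-277, -79)) = Add(-342, 21883) = 21541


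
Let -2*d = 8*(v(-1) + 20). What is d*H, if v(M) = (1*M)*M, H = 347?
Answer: -29148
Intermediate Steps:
v(M) = M² (v(M) = M*M = M²)
d = -84 (d = -4*((-1)² + 20) = -4*(1 + 20) = -4*21 = -½*168 = -84)
d*H = -84*347 = -29148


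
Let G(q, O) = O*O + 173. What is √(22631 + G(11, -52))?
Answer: 2*√6377 ≈ 159.71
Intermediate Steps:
G(q, O) = 173 + O² (G(q, O) = O² + 173 = 173 + O²)
√(22631 + G(11, -52)) = √(22631 + (173 + (-52)²)) = √(22631 + (173 + 2704)) = √(22631 + 2877) = √25508 = 2*√6377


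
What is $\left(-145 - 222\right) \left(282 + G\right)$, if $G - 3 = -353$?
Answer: $24956$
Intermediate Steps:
$G = -350$ ($G = 3 - 353 = -350$)
$\left(-145 - 222\right) \left(282 + G\right) = \left(-145 - 222\right) \left(282 - 350\right) = \left(-367\right) \left(-68\right) = 24956$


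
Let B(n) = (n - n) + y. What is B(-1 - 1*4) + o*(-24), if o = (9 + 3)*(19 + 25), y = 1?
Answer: -12671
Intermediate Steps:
o = 528 (o = 12*44 = 528)
B(n) = 1 (B(n) = (n - n) + 1 = 0 + 1 = 1)
B(-1 - 1*4) + o*(-24) = 1 + 528*(-24) = 1 - 12672 = -12671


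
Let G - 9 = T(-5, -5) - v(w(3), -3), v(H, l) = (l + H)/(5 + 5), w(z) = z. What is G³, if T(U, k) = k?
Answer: 64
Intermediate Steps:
v(H, l) = H/10 + l/10 (v(H, l) = (H + l)/10 = (H + l)*(⅒) = H/10 + l/10)
G = 4 (G = 9 + (-5 - ((⅒)*3 + (⅒)*(-3))) = 9 + (-5 - (3/10 - 3/10)) = 9 + (-5 - 1*0) = 9 + (-5 + 0) = 9 - 5 = 4)
G³ = 4³ = 64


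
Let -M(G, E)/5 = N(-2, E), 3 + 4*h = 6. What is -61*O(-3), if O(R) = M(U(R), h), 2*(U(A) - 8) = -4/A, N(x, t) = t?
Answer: 915/4 ≈ 228.75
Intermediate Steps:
h = ¾ (h = -¾ + (¼)*6 = -¾ + 3/2 = ¾ ≈ 0.75000)
U(A) = 8 - 2/A (U(A) = 8 + (-4/A)/2 = 8 - 2/A)
M(G, E) = -5*E
O(R) = -15/4 (O(R) = -5*¾ = -15/4)
-61*O(-3) = -61*(-15/4) = 915/4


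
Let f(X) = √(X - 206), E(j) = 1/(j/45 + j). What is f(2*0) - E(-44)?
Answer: 45/2024 + I*√206 ≈ 0.022233 + 14.353*I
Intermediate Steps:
E(j) = 45/(46*j) (E(j) = 1/(j*(1/45) + j) = 1/(j/45 + j) = 1/(46*j/45) = 45/(46*j))
f(X) = √(-206 + X)
f(2*0) - E(-44) = √(-206 + 2*0) - 45/(46*(-44)) = √(-206 + 0) - 45*(-1)/(46*44) = √(-206) - 1*(-45/2024) = I*√206 + 45/2024 = 45/2024 + I*√206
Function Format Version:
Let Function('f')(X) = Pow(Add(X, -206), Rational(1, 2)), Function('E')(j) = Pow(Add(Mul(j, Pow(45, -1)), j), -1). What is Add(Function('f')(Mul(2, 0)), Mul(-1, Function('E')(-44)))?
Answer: Add(Rational(45, 2024), Mul(I, Pow(206, Rational(1, 2)))) ≈ Add(0.022233, Mul(14.353, I))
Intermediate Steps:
Function('E')(j) = Mul(Rational(45, 46), Pow(j, -1)) (Function('E')(j) = Pow(Add(Mul(j, Rational(1, 45)), j), -1) = Pow(Add(Mul(Rational(1, 45), j), j), -1) = Pow(Mul(Rational(46, 45), j), -1) = Mul(Rational(45, 46), Pow(j, -1)))
Function('f')(X) = Pow(Add(-206, X), Rational(1, 2))
Add(Function('f')(Mul(2, 0)), Mul(-1, Function('E')(-44))) = Add(Pow(Add(-206, Mul(2, 0)), Rational(1, 2)), Mul(-1, Mul(Rational(45, 46), Pow(-44, -1)))) = Add(Pow(Add(-206, 0), Rational(1, 2)), Mul(-1, Mul(Rational(45, 46), Rational(-1, 44)))) = Add(Pow(-206, Rational(1, 2)), Mul(-1, Rational(-45, 2024))) = Add(Mul(I, Pow(206, Rational(1, 2))), Rational(45, 2024)) = Add(Rational(45, 2024), Mul(I, Pow(206, Rational(1, 2))))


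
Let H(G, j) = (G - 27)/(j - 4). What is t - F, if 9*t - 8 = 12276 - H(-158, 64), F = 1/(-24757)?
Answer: 3650295973/2673756 ≈ 1365.2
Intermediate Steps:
F = -1/24757 ≈ -4.0393e-5
H(G, j) = (-27 + G)/(-4 + j)
t = 147445/108 (t = 8/9 + (12276 - (-27 - 158)/(-4 + 64))/9 = 8/9 + (12276 - (-185)/60)/9 = 8/9 + (12276 - 1*(-37/12))/9 = 8/9 + (12276 + 37/12)/9 = 8/9 + (⅑)*(147349/12) = 8/9 + 147349/108 = 147445/108 ≈ 1365.2)
t - F = 147445/108 - 1*(-1/24757) = 147445/108 + 1/24757 = 3650295973/2673756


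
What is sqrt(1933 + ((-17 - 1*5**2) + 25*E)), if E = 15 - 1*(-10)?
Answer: 2*sqrt(629) ≈ 50.160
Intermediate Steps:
E = 25 (E = 15 + 10 = 25)
sqrt(1933 + ((-17 - 1*5**2) + 25*E)) = sqrt(1933 + ((-17 - 1*5**2) + 25*25)) = sqrt(1933 + ((-17 - 1*25) + 625)) = sqrt(1933 + ((-17 - 25) + 625)) = sqrt(1933 + (-42 + 625)) = sqrt(1933 + 583) = sqrt(2516) = 2*sqrt(629)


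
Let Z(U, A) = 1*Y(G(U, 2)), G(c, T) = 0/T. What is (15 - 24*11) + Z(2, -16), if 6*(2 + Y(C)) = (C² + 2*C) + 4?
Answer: -751/3 ≈ -250.33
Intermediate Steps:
G(c, T) = 0
Y(C) = -4/3 + C/3 + C²/6 (Y(C) = -2 + ((C² + 2*C) + 4)/6 = -2 + (4 + C² + 2*C)/6 = -2 + (⅔ + C/3 + C²/6) = -4/3 + C/3 + C²/6)
Z(U, A) = -4/3 (Z(U, A) = 1*(-4/3 + (⅓)*0 + (⅙)*0²) = 1*(-4/3 + 0 + (⅙)*0) = 1*(-4/3 + 0 + 0) = 1*(-4/3) = -4/3)
(15 - 24*11) + Z(2, -16) = (15 - 24*11) - 4/3 = (15 - 264) - 4/3 = -249 - 4/3 = -751/3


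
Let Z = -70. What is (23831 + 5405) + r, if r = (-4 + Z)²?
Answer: 34712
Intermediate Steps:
r = 5476 (r = (-4 - 70)² = (-74)² = 5476)
(23831 + 5405) + r = (23831 + 5405) + 5476 = 29236 + 5476 = 34712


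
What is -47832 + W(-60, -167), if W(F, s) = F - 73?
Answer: -47965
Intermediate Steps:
W(F, s) = -73 + F
-47832 + W(-60, -167) = -47832 + (-73 - 60) = -47832 - 133 = -47965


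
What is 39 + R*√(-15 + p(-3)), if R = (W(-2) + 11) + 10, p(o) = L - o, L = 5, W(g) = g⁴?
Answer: 39 + 37*I*√7 ≈ 39.0 + 97.893*I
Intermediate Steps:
p(o) = 5 - o
R = 37 (R = ((-2)⁴ + 11) + 10 = (16 + 11) + 10 = 27 + 10 = 37)
39 + R*√(-15 + p(-3)) = 39 + 37*√(-15 + (5 - 1*(-3))) = 39 + 37*√(-15 + (5 + 3)) = 39 + 37*√(-15 + 8) = 39 + 37*√(-7) = 39 + 37*(I*√7) = 39 + 37*I*√7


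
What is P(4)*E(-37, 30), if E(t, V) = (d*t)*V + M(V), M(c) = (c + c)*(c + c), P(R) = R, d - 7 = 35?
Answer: -172080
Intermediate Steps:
d = 42 (d = 7 + 35 = 42)
M(c) = 4*c**2 (M(c) = (2*c)*(2*c) = 4*c**2)
E(t, V) = 4*V**2 + 42*V*t (E(t, V) = (42*t)*V + 4*V**2 = 42*V*t + 4*V**2 = 4*V**2 + 42*V*t)
P(4)*E(-37, 30) = 4*(2*30*(2*30 + 21*(-37))) = 4*(2*30*(60 - 777)) = 4*(2*30*(-717)) = 4*(-43020) = -172080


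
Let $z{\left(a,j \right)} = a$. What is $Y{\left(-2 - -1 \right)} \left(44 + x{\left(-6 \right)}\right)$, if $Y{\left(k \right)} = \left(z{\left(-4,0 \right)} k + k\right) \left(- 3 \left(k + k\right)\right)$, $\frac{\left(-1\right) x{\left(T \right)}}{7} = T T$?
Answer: $-3744$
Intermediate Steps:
$x{\left(T \right)} = - 7 T^{2}$ ($x{\left(T \right)} = - 7 T T = - 7 T^{2}$)
$Y{\left(k \right)} = 18 k^{2}$ ($Y{\left(k \right)} = \left(- 4 k + k\right) \left(- 3 \left(k + k\right)\right) = - 3 k \left(- 3 \cdot 2 k\right) = - 3 k \left(- 6 k\right) = 18 k^{2}$)
$Y{\left(-2 - -1 \right)} \left(44 + x{\left(-6 \right)}\right) = 18 \left(-2 - -1\right)^{2} \left(44 - 7 \left(-6\right)^{2}\right) = 18 \left(-2 + 1\right)^{2} \left(44 - 252\right) = 18 \left(-1\right)^{2} \left(44 - 252\right) = 18 \cdot 1 \left(-208\right) = 18 \left(-208\right) = -3744$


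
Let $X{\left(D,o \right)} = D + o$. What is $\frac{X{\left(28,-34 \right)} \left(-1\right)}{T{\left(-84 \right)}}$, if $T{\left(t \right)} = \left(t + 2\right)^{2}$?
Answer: $\frac{3}{3362} \approx 0.00089233$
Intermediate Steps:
$T{\left(t \right)} = \left(2 + t\right)^{2}$
$\frac{X{\left(28,-34 \right)} \left(-1\right)}{T{\left(-84 \right)}} = \frac{\left(28 - 34\right) \left(-1\right)}{\left(2 - 84\right)^{2}} = \frac{\left(-6\right) \left(-1\right)}{\left(-82\right)^{2}} = \frac{6}{6724} = 6 \cdot \frac{1}{6724} = \frac{3}{3362}$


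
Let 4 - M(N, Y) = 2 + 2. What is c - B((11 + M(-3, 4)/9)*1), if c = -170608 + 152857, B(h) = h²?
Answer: -17872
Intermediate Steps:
M(N, Y) = 0 (M(N, Y) = 4 - (2 + 2) = 4 - 1*4 = 4 - 4 = 0)
c = -17751
c - B((11 + M(-3, 4)/9)*1) = -17751 - ((11 + 0/9)*1)² = -17751 - ((11 + 0*(⅑))*1)² = -17751 - ((11 + 0)*1)² = -17751 - (11*1)² = -17751 - 1*11² = -17751 - 1*121 = -17751 - 121 = -17872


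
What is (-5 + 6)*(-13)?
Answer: -13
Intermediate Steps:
(-5 + 6)*(-13) = 1*(-13) = -13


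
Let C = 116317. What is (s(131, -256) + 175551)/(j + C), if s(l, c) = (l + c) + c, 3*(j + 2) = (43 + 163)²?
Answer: 525510/391381 ≈ 1.3427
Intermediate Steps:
j = 42430/3 (j = -2 + (43 + 163)²/3 = -2 + (⅓)*206² = -2 + (⅓)*42436 = -2 + 42436/3 = 42430/3 ≈ 14143.)
s(l, c) = l + 2*c (s(l, c) = (c + l) + c = l + 2*c)
(s(131, -256) + 175551)/(j + C) = ((131 + 2*(-256)) + 175551)/(42430/3 + 116317) = ((131 - 512) + 175551)/(391381/3) = (-381 + 175551)*(3/391381) = 175170*(3/391381) = 525510/391381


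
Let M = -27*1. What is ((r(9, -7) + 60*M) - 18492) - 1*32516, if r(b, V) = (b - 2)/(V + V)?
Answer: -105257/2 ≈ -52629.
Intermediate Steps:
M = -27
r(b, V) = (-2 + b)/(2*V) (r(b, V) = (-2 + b)/((2*V)) = (-2 + b)*(1/(2*V)) = (-2 + b)/(2*V))
((r(9, -7) + 60*M) - 18492) - 1*32516 = (((½)*(-2 + 9)/(-7) + 60*(-27)) - 18492) - 1*32516 = (((½)*(-⅐)*7 - 1620) - 18492) - 32516 = ((-½ - 1620) - 18492) - 32516 = (-3241/2 - 18492) - 32516 = -40225/2 - 32516 = -105257/2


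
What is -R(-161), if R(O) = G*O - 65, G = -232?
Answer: -37287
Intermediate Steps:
R(O) = -65 - 232*O (R(O) = -232*O - 65 = -65 - 232*O)
-R(-161) = -(-65 - 232*(-161)) = -(-65 + 37352) = -1*37287 = -37287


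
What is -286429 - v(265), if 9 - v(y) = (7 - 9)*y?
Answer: -286968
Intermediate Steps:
v(y) = 9 + 2*y (v(y) = 9 - (7 - 9)*y = 9 - (-2)*y = 9 + 2*y)
-286429 - v(265) = -286429 - (9 + 2*265) = -286429 - (9 + 530) = -286429 - 1*539 = -286429 - 539 = -286968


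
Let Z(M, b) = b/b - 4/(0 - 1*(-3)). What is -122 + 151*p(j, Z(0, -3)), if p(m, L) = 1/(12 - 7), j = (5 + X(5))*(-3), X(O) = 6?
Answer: -459/5 ≈ -91.800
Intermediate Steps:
Z(M, b) = -⅓ (Z(M, b) = 1 - 4/(0 + 3) = 1 - 4/3 = -⅓)
j = -33 (j = (5 + 6)*(-3) = 11*(-3) = -33)
p(m, L) = ⅕ (p(m, L) = 1/5 = ⅕)
-122 + 151*p(j, Z(0, -3)) = -122 + 151*(⅕) = -122 + 151/5 = -459/5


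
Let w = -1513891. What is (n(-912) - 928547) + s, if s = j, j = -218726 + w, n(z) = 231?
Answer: -2660933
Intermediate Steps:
j = -1732617 (j = -218726 - 1513891 = -1732617)
s = -1732617
(n(-912) - 928547) + s = (231 - 928547) - 1732617 = -928316 - 1732617 = -2660933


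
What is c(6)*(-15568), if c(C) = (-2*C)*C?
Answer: 1120896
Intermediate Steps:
c(C) = -2*C²
c(6)*(-15568) = -2*6²*(-15568) = -2*36*(-15568) = -72*(-15568) = 1120896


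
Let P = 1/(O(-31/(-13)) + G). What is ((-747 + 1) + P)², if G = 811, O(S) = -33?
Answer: 336849069769/605284 ≈ 5.5651e+5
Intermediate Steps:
P = 1/778 (P = 1/(-33 + 811) = 1/778 ≈ 0.0012853)
((-747 + 1) + P)² = ((-747 + 1) + 1/778)² = (-746 + 1/778)² = (-580387/778)² = 336849069769/605284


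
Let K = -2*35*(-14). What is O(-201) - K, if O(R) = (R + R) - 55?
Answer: -1437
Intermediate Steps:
O(R) = -55 + 2*R (O(R) = 2*R - 55 = -55 + 2*R)
K = 980 (K = -70*(-14) = 980)
O(-201) - K = (-55 + 2*(-201)) - 1*980 = (-55 - 402) - 980 = -457 - 980 = -1437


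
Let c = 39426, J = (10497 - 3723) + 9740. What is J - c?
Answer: -22912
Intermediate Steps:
J = 16514 (J = 6774 + 9740 = 16514)
J - c = 16514 - 1*39426 = 16514 - 39426 = -22912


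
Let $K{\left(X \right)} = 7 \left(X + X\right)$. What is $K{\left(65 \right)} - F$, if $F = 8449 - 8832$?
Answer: $1293$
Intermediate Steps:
$F = -383$ ($F = 8449 - 8832 = -383$)
$K{\left(X \right)} = 14 X$ ($K{\left(X \right)} = 7 \cdot 2 X = 14 X$)
$K{\left(65 \right)} - F = 14 \cdot 65 - -383 = 910 + 383 = 1293$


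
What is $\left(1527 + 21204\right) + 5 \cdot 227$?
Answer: $23866$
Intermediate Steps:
$\left(1527 + 21204\right) + 5 \cdot 227 = 22731 + 1135 = 23866$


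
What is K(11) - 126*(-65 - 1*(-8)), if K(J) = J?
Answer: 7193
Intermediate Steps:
K(11) - 126*(-65 - 1*(-8)) = 11 - 126*(-65 - 1*(-8)) = 11 - 126*(-65 + 8) = 11 - 126*(-57) = 11 + 7182 = 7193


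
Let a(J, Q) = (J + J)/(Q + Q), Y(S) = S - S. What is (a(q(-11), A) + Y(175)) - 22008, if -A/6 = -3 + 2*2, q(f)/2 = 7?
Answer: -66031/3 ≈ -22010.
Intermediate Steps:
q(f) = 14 (q(f) = 2*7 = 14)
Y(S) = 0
A = -6 (A = -6*(-3 + 2*2) = -6*(-3 + 4) = -6*1 = -6)
a(J, Q) = J/Q (a(J, Q) = (2*J)/((2*Q)) = (2*J)*(1/(2*Q)) = J/Q)
(a(q(-11), A) + Y(175)) - 22008 = (14/(-6) + 0) - 22008 = (14*(-⅙) + 0) - 22008 = (-7/3 + 0) - 22008 = -7/3 - 22008 = -66031/3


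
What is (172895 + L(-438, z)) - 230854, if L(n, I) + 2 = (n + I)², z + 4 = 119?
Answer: 46368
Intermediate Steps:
z = 115 (z = -4 + 119 = 115)
L(n, I) = -2 + (I + n)² (L(n, I) = -2 + (n + I)² = -2 + (I + n)²)
(172895 + L(-438, z)) - 230854 = (172895 + (-2 + (115 - 438)²)) - 230854 = (172895 + (-2 + (-323)²)) - 230854 = (172895 + (-2 + 104329)) - 230854 = (172895 + 104327) - 230854 = 277222 - 230854 = 46368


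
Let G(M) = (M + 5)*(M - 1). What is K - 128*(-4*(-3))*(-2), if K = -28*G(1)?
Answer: 3072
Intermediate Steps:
G(M) = (-1 + M)*(5 + M) (G(M) = (5 + M)*(-1 + M) = (-1 + M)*(5 + M))
K = 0 (K = -28*(-5 + 1² + 4*1) = -28*(-5 + 1 + 4) = -28*0 = 0)
K - 128*(-4*(-3))*(-2) = 0 - 128*(-4*(-3))*(-2) = 0 - 1536*(-2) = 0 - 128*(-24) = 0 + 3072 = 3072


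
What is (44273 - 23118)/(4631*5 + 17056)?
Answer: 21155/40211 ≈ 0.52610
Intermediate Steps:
(44273 - 23118)/(4631*5 + 17056) = 21155/(23155 + 17056) = 21155/40211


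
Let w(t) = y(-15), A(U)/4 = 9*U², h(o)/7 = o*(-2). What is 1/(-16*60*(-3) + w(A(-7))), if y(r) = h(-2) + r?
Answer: 1/2893 ≈ 0.00034566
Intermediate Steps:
h(o) = -14*o (h(o) = 7*(o*(-2)) = 7*(-2*o) = -14*o)
A(U) = 36*U² (A(U) = 4*(9*U²) = 36*U²)
y(r) = 28 + r (y(r) = -14*(-2) + r = 28 + r)
w(t) = 13 (w(t) = 28 - 15 = 13)
1/(-16*60*(-3) + w(A(-7))) = 1/(-16*60*(-3) + 13) = 1/(-960*(-3) + 13) = 1/(2880 + 13) = 1/2893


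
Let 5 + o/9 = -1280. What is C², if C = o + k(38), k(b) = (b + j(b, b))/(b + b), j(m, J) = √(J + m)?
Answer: (439451 - √19)²/1444 ≈ 1.3374e+8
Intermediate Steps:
k(b) = (b + √2*√b)/(2*b) (k(b) = (b + √(b + b))/(b + b) = (b + √(2*b))/((2*b)) = (b + √2*√b)*(1/(2*b)) = (b + √2*√b)/(2*b))
o = -11565 (o = -45 + 9*(-1280) = -45 - 11520 = -11565)
C = -23129/2 + √19/38 (C = -11565 + (½)*(38 + √2*√38)/38 = -11565 + (½)*(1/38)*(38 + 2*√19) = -11565 + (½ + √19/38) = -23129/2 + √19/38 ≈ -11564.)
C² = (-23129/2 + √19/38)²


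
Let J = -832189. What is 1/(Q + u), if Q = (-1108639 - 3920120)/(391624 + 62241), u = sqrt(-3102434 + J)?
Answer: -760792567845/270177269435414752 - 205993438225*I*sqrt(3934623)/810531808306244256 ≈ -2.8159e-6 - 0.00050412*I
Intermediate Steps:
u = I*sqrt(3934623) (u = sqrt(-3102434 - 832189) = sqrt(-3934623) = I*sqrt(3934623) ≈ 1983.6*I)
Q = -5028759/453865 ≈ -11.080
1/(Q + u) = 1/(-5028759/453865 + I*sqrt(3934623))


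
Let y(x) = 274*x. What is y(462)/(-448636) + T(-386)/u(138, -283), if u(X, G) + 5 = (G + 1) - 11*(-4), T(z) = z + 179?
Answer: 1725188/3028293 ≈ 0.56969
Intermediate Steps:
T(z) = 179 + z
u(X, G) = 40 + G (u(X, G) = -5 + ((G + 1) - 11*(-4)) = -5 + ((1 + G) + 44) = -5 + (45 + G) = 40 + G)
y(462)/(-448636) + T(-386)/u(138, -283) = (274*462)/(-448636) + (179 - 386)/(40 - 283) = 126588*(-1/448636) - 207/(-243) = -31647/112159 - 207*(-1/243) = -31647/112159 + 23/27 = 1725188/3028293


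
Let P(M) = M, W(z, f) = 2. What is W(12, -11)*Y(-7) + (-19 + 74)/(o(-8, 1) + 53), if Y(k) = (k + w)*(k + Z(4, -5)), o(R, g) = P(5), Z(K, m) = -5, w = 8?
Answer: -1337/58 ≈ -23.052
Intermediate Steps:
o(R, g) = 5
Y(k) = (-5 + k)*(8 + k) (Y(k) = (k + 8)*(k - 5) = (8 + k)*(-5 + k) = (-5 + k)*(8 + k))
W(12, -11)*Y(-7) + (-19 + 74)/(o(-8, 1) + 53) = 2*(-40 + (-7)**2 + 3*(-7)) + (-19 + 74)/(5 + 53) = 2*(-40 + 49 - 21) + 55/58 = 2*(-12) + 55*(1/58) = -24 + 55/58 = -1337/58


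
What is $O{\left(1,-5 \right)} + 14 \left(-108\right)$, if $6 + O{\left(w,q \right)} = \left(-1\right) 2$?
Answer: $-1520$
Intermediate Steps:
$O{\left(w,q \right)} = -8$ ($O{\left(w,q \right)} = -6 - 2 = -8$)
$O{\left(1,-5 \right)} + 14 \left(-108\right) = -8 + 14 \left(-108\right) = -8 - 1512 = -1520$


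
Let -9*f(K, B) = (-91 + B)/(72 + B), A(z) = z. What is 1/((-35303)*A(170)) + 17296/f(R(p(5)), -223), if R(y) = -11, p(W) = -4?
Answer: -70533538474477/942237070 ≈ -74858.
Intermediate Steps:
f(K, B) = -(-91 + B)/(9*(72 + B))
1/((-35303)*A(170)) + 17296/f(R(p(5)), -223) = 1/(-35303*170) + 17296/(((91 - 1*(-223))/(9*(72 - 223)))) = -1/35303*1/170 + 17296/(((1/9)*(91 + 223)/(-151))) = -1/6001510 + 17296/(((1/9)*(-1/151)*314)) = -1/6001510 + 17296/(-314/1359) = -1/6001510 + 17296*(-1359/314) = -1/6001510 - 11752632/157 = -70533538474477/942237070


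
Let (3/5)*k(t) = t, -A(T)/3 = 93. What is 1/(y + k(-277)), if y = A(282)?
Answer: -3/2222 ≈ -0.0013501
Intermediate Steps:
A(T) = -279 (A(T) = -3*93 = -279)
k(t) = 5*t/3
y = -279
1/(y + k(-277)) = 1/(-279 + (5/3)*(-277)) = 1/(-279 - 1385/3) = 1/(-2222/3) = -3/2222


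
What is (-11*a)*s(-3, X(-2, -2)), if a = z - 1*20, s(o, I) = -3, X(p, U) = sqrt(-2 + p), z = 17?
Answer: -99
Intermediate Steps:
a = -3 (a = 17 - 1*20 = 17 - 20 = -3)
(-11*a)*s(-3, X(-2, -2)) = -11*(-3)*(-3) = 33*(-3) = -99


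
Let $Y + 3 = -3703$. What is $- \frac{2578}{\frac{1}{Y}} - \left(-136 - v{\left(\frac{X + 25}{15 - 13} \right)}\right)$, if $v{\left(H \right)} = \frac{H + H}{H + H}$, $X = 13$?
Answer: $9554205$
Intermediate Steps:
$Y = -3706$ ($Y = -3 - 3703 = -3706$)
$v{\left(H \right)} = 1$ ($v{\left(H \right)} = \frac{2 H}{2 H} = 2 H \frac{1}{2 H} = 1$)
$- \frac{2578}{\frac{1}{Y}} - \left(-136 - v{\left(\frac{X + 25}{15 - 13} \right)}\right) = - \frac{2578}{\frac{1}{-3706}} - \left(-136 - 1\right) = - \frac{2578}{- \frac{1}{3706}} - \left(-136 - 1\right) = \left(-2578\right) \left(-3706\right) - -137 = 9554068 + 137 = 9554205$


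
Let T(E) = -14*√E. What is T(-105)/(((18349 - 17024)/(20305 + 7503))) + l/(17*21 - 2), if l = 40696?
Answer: 40696/355 - 389312*I*√105/1325 ≈ 114.64 - 3010.8*I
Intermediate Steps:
T(-105)/(((18349 - 17024)/(20305 + 7503))) + l/(17*21 - 2) = (-14*I*√105)/(((18349 - 17024)/(20305 + 7503))) + 40696/(17*21 - 2) = (-14*I*√105)/((1325/27808)) + 40696/(357 - 2) = (-14*I*√105)/((1325*(1/27808))) + 40696/355 = (-14*I*√105)/(1325/27808) + 40696*(1/355) = -14*I*√105*(27808/1325) + 40696/355 = -389312*I*√105/1325 + 40696/355 = 40696/355 - 389312*I*√105/1325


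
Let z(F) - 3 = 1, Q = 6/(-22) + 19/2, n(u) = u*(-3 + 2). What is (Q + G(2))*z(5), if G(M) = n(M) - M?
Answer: 230/11 ≈ 20.909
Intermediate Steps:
n(u) = -u (n(u) = u*(-1) = -u)
Q = 203/22 (Q = 6*(-1/22) + 19*(1/2) = -3/11 + 19/2 = 203/22 ≈ 9.2273)
z(F) = 4 (z(F) = 3 + 1 = 4)
G(M) = -2*M (G(M) = -M - M = -2*M)
(Q + G(2))*z(5) = (203/22 - 2*2)*4 = (203/22 - 4)*4 = (115/22)*4 = 230/11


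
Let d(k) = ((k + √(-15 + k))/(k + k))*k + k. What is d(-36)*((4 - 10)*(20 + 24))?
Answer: 14256 - 132*I*√51 ≈ 14256.0 - 942.67*I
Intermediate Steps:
d(k) = √(-15 + k)/2 + 3*k/2 (d(k) = ((k + √(-15 + k))/((2*k)))*k + k = ((k + √(-15 + k))*(1/(2*k)))*k + k = ((k + √(-15 + k))/(2*k))*k + k = (k/2 + √(-15 + k)/2) + k = √(-15 + k)/2 + 3*k/2)
d(-36)*((4 - 10)*(20 + 24)) = (√(-15 - 36)/2 + (3/2)*(-36))*((4 - 10)*(20 + 24)) = (√(-51)/2 - 54)*(-6*44) = ((I*√51)/2 - 54)*(-264) = (I*√51/2 - 54)*(-264) = (-54 + I*√51/2)*(-264) = 14256 - 132*I*√51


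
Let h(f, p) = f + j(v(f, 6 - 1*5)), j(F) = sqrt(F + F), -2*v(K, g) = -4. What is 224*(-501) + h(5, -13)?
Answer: -112217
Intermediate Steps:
v(K, g) = 2 (v(K, g) = -1/2*(-4) = 2)
j(F) = sqrt(2)*sqrt(F) (j(F) = sqrt(2*F) = sqrt(2)*sqrt(F))
h(f, p) = 2 + f (h(f, p) = f + sqrt(2)*sqrt(2) = f + 2 = 2 + f)
224*(-501) + h(5, -13) = 224*(-501) + (2 + 5) = -112224 + 7 = -112217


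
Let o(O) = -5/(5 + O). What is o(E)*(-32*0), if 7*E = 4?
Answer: 0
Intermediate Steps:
E = 4/7 (E = (⅐)*4 = 4/7 ≈ 0.57143)
o(E)*(-32*0) = (-5/(5 + 4/7))*(-32*0) = -5/39/7*0 = -5*7/39*0 = -35/39*0 = 0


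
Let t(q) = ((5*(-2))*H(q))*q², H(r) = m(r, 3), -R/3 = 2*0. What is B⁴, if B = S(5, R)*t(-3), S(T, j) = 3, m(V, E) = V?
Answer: 430467210000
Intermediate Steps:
R = 0 (R = -6*0 = -3*0 = 0)
H(r) = r
t(q) = -10*q³ (t(q) = ((5*(-2))*q)*q² = (-10*q)*q² = -10*q³)
B = 810 (B = 3*(-10*(-3)³) = 3*(-10*(-27)) = 3*270 = 810)
B⁴ = 810⁴ = 430467210000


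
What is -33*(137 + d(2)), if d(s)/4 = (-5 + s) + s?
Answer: -4389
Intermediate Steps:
d(s) = -20 + 8*s (d(s) = 4*((-5 + s) + s) = 4*(-5 + 2*s) = -20 + 8*s)
-33*(137 + d(2)) = -33*(137 + (-20 + 8*2)) = -33*(137 + (-20 + 16)) = -33*(137 - 4) = -33*133 = -4389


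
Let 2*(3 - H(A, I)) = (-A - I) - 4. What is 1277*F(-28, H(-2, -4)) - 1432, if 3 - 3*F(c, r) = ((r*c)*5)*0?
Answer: -155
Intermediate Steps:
H(A, I) = 5 + A/2 + I/2 (H(A, I) = 3 - ((-A - I) - 4)/2 = 3 - (-4 - A - I)/2 = 3 + (2 + A/2 + I/2) = 5 + A/2 + I/2)
F(c, r) = 1 (F(c, r) = 1 - (r*c)*5*0/3 = 1 - (c*r)*5*0/3 = 1 - 5*c*r*0/3 = 1 - ⅓*0 = 1 + 0 = 1)
1277*F(-28, H(-2, -4)) - 1432 = 1277*1 - 1432 = 1277 - 1432 = -155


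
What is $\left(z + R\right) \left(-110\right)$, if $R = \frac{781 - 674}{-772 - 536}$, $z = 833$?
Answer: $- \frac{59920135}{654} \approx -91621.0$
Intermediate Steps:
$R = - \frac{107}{1308}$ ($R = \frac{107}{-1308} = 107 \left(- \frac{1}{1308}\right) = - \frac{107}{1308} \approx -0.081804$)
$\left(z + R\right) \left(-110\right) = \left(833 - \frac{107}{1308}\right) \left(-110\right) = \frac{1089457}{1308} \left(-110\right) = - \frac{59920135}{654}$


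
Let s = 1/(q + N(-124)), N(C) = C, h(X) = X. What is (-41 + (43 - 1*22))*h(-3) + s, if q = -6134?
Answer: 375479/6258 ≈ 60.000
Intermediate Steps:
s = -1/6258 (s = 1/(-6134 - 124) = 1/(-6258) = -1/6258 ≈ -0.00015980)
(-41 + (43 - 1*22))*h(-3) + s = (-41 + (43 - 1*22))*(-3) - 1/6258 = (-41 + (43 - 22))*(-3) - 1/6258 = (-41 + 21)*(-3) - 1/6258 = -20*(-3) - 1/6258 = 60 - 1/6258 = 375479/6258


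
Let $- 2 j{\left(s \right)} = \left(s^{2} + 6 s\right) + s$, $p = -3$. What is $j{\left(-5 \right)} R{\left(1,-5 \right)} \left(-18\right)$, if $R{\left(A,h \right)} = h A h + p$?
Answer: $-1980$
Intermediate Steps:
$j{\left(s \right)} = - \frac{7 s}{2} - \frac{s^{2}}{2}$ ($j{\left(s \right)} = - \frac{\left(s^{2} + 6 s\right) + s}{2} = - \frac{s^{2} + 7 s}{2} = - \frac{7 s}{2} - \frac{s^{2}}{2}$)
$R{\left(A,h \right)} = -3 + A h^{2}$ ($R{\left(A,h \right)} = h A h - 3 = A h h - 3 = A h^{2} - 3 = -3 + A h^{2}$)
$j{\left(-5 \right)} R{\left(1,-5 \right)} \left(-18\right) = \left(- \frac{1}{2}\right) \left(-5\right) \left(7 - 5\right) \left(-3 + 1 \left(-5\right)^{2}\right) \left(-18\right) = \left(- \frac{1}{2}\right) \left(-5\right) 2 \left(-3 + 1 \cdot 25\right) \left(-18\right) = 5 \left(-3 + 25\right) \left(-18\right) = 5 \cdot 22 \left(-18\right) = 110 \left(-18\right) = -1980$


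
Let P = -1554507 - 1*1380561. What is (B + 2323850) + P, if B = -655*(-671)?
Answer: -171713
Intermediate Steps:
B = 439505
P = -2935068 (P = -1554507 - 1380561 = -2935068)
(B + 2323850) + P = (439505 + 2323850) - 2935068 = 2763355 - 2935068 = -171713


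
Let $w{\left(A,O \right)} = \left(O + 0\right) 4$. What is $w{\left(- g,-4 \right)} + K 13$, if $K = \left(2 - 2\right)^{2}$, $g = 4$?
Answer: $-16$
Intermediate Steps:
$w{\left(A,O \right)} = 4 O$ ($w{\left(A,O \right)} = O 4 = 4 O$)
$K = 0$ ($K = 0^{2} = 0$)
$w{\left(- g,-4 \right)} + K 13 = 4 \left(-4\right) + 0 \cdot 13 = -16 + 0 = -16$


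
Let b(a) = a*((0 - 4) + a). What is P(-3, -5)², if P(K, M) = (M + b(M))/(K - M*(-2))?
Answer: 1600/169 ≈ 9.4675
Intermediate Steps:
b(a) = a*(-4 + a)
P(K, M) = (M + M*(-4 + M))/(K + 2*M) (P(K, M) = (M + M*(-4 + M))/(K - M*(-2)) = (M + M*(-4 + M))/(K - (-2)*M) = (M + M*(-4 + M))/(K + 2*M))
P(-3, -5)² = (-5*(-3 - 5)/(-3 + 2*(-5)))² = (-5*(-8)/(-3 - 10))² = (-5*(-8)/(-13))² = (-5*(-1/13)*(-8))² = (-40/13)² = 1600/169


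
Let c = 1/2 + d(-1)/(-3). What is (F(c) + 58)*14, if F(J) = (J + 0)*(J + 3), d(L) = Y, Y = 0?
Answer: 1673/2 ≈ 836.50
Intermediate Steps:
d(L) = 0
c = 1/2 (c = 1/2 + 0/(-3) = 1*(1/2) + 0*(-1/3) = 1/2 + 0 = 1/2 ≈ 0.50000)
F(J) = J*(3 + J)
(F(c) + 58)*14 = ((3 + 1/2)/2 + 58)*14 = ((1/2)*(7/2) + 58)*14 = (7/4 + 58)*14 = (239/4)*14 = 1673/2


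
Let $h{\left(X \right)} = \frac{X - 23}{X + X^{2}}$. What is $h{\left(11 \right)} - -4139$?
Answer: $\frac{45528}{11} \approx 4138.9$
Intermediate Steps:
$h{\left(X \right)} = \frac{-23 + X}{X + X^{2}}$
$h{\left(11 \right)} - -4139 = \frac{-23 + 11}{11 \left(1 + 11\right)} - -4139 = \frac{1}{11} \cdot \frac{1}{12} \left(-12\right) + 4139 = - \frac{1}{11} + 4139 = \frac{45528}{11}$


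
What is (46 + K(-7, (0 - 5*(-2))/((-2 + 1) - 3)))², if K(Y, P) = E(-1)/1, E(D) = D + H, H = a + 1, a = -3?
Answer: 1849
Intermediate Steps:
H = -2 (H = -3 + 1 = -2)
E(D) = -2 + D (E(D) = D - 2 = -2 + D)
K(Y, P) = -3 (K(Y, P) = (-2 - 1)/1 = -3*1 = -3)
(46 + K(-7, (0 - 5*(-2))/((-2 + 1) - 3)))² = (46 - 3)² = 43² = 1849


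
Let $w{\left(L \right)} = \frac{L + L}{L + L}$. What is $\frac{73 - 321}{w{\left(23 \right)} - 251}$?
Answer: $\frac{124}{125} \approx 0.992$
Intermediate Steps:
$w{\left(L \right)} = 1$ ($w{\left(L \right)} = \frac{2 L}{2 L} = 2 L \frac{1}{2 L} = 1$)
$\frac{73 - 321}{w{\left(23 \right)} - 251} = \frac{73 - 321}{1 - 251} = - \frac{248}{-250} = \left(-248\right) \left(- \frac{1}{250}\right) = \frac{124}{125}$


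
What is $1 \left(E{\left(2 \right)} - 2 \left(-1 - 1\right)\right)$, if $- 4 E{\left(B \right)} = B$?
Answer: $\frac{7}{2} \approx 3.5$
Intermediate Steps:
$E{\left(B \right)} = - \frac{B}{4}$
$1 \left(E{\left(2 \right)} - 2 \left(-1 - 1\right)\right) = 1 \left(\left(- \frac{1}{4}\right) 2 - 2 \left(-1 - 1\right)\right) = 1 \left(- \frac{1}{2} - 2 \left(-1 - 1\right)\right) = 1 \left(- \frac{1}{2} - -4\right) = 1 \left(- \frac{1}{2} + 4\right) = 1 \cdot \frac{7}{2} = \frac{7}{2}$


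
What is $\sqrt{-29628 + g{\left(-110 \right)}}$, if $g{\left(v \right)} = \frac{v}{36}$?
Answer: $\frac{i \sqrt{1066718}}{6} \approx 172.14 i$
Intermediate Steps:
$g{\left(v \right)} = \frac{v}{36}$ ($g{\left(v \right)} = v \frac{1}{36} = \frac{v}{36}$)
$\sqrt{-29628 + g{\left(-110 \right)}} = \sqrt{-29628 + \frac{1}{36} \left(-110\right)} = \sqrt{-29628 - \frac{55}{18}} = \sqrt{- \frac{533359}{18}} = \frac{i \sqrt{1066718}}{6}$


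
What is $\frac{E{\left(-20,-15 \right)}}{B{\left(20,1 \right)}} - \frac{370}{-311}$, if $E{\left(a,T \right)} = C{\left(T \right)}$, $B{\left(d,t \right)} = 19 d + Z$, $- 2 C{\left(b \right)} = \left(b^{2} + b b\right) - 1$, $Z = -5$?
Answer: $\frac{137861}{233250} \approx 0.59104$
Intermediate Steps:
$C{\left(b \right)} = \frac{1}{2} - b^{2}$ ($C{\left(b \right)} = - \frac{\left(b^{2} + b b\right) - 1}{2} = - \frac{\left(b^{2} + b^{2}\right) - 1}{2} = - \frac{2 b^{2} - 1}{2} = - \frac{-1 + 2 b^{2}}{2} = \frac{1}{2} - b^{2}$)
$B{\left(d,t \right)} = -5 + 19 d$ ($B{\left(d,t \right)} = 19 d - 5 = -5 + 19 d$)
$E{\left(a,T \right)} = \frac{1}{2} - T^{2}$
$\frac{E{\left(-20,-15 \right)}}{B{\left(20,1 \right)}} - \frac{370}{-311} = \frac{\frac{1}{2} - \left(-15\right)^{2}}{-5 + 19 \cdot 20} - \frac{370}{-311} = \frac{\frac{1}{2} - 225}{-5 + 380} - - \frac{370}{311} = \frac{\frac{1}{2} - 225}{375} + \frac{370}{311} = \left(- \frac{449}{2}\right) \frac{1}{375} + \frac{370}{311} = - \frac{449}{750} + \frac{370}{311} = \frac{137861}{233250}$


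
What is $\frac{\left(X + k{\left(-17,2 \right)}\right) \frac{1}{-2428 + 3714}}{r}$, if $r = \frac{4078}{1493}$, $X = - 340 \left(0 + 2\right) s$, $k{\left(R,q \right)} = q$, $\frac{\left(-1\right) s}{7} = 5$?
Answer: $\frac{17768193}{2622154} \approx 6.7762$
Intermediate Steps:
$s = -35$ ($s = \left(-7\right) 5 = -35$)
$X = 23800$ ($X = - 340 \left(0 + 2\right) \left(-35\right) = - 340 \cdot 2 \left(-35\right) = \left(-340\right) \left(-70\right) = 23800$)
$r = \frac{4078}{1493}$ ($r = 4078 \cdot \frac{1}{1493} = \frac{4078}{1493} \approx 2.7314$)
$\frac{\left(X + k{\left(-17,2 \right)}\right) \frac{1}{-2428 + 3714}}{r} = \frac{\left(23800 + 2\right) \frac{1}{-2428 + 3714}}{\frac{4078}{1493}} = \frac{23802}{1286} \cdot \frac{1493}{4078} = 23802 \cdot \frac{1}{1286} \cdot \frac{1493}{4078} = \frac{11901}{643} \cdot \frac{1493}{4078} = \frac{17768193}{2622154}$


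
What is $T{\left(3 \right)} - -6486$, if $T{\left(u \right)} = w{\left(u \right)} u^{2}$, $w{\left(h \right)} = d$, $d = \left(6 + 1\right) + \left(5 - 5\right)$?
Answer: $6549$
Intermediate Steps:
$d = 7$ ($d = 7 + 0 = 7$)
$w{\left(h \right)} = 7$
$T{\left(u \right)} = 7 u^{2}$
$T{\left(3 \right)} - -6486 = 7 \cdot 3^{2} - -6486 = 7 \cdot 9 + 6486 = 63 + 6486 = 6549$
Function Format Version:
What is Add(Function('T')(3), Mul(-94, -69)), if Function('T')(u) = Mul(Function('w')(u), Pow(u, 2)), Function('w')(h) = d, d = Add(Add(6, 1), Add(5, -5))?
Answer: 6549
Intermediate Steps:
d = 7 (d = Add(7, 0) = 7)
Function('w')(h) = 7
Function('T')(u) = Mul(7, Pow(u, 2))
Add(Function('T')(3), Mul(-94, -69)) = Add(Mul(7, Pow(3, 2)), Mul(-94, -69)) = Add(Mul(7, 9), 6486) = Add(63, 6486) = 6549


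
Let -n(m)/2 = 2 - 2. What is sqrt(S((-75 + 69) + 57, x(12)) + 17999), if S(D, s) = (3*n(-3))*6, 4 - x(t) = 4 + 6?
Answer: sqrt(17999) ≈ 134.16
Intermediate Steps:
x(t) = -6 (x(t) = 4 - (4 + 6) = 4 - 1*10 = 4 - 10 = -6)
n(m) = 0 (n(m) = -2*(2 - 2) = -2*0 = 0)
S(D, s) = 0 (S(D, s) = (3*0)*6 = 0*6 = 0)
sqrt(S((-75 + 69) + 57, x(12)) + 17999) = sqrt(0 + 17999) = sqrt(17999)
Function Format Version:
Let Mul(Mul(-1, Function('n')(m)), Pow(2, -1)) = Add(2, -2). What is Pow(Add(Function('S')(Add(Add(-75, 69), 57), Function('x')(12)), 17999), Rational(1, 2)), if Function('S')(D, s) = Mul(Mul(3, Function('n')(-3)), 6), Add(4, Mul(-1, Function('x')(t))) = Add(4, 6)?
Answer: Pow(17999, Rational(1, 2)) ≈ 134.16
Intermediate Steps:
Function('x')(t) = -6 (Function('x')(t) = Add(4, Mul(-1, Add(4, 6))) = Add(4, Mul(-1, 10)) = Add(4, -10) = -6)
Function('n')(m) = 0 (Function('n')(m) = Mul(-2, Add(2, -2)) = Mul(-2, 0) = 0)
Function('S')(D, s) = 0 (Function('S')(D, s) = Mul(Mul(3, 0), 6) = Mul(0, 6) = 0)
Pow(Add(Function('S')(Add(Add(-75, 69), 57), Function('x')(12)), 17999), Rational(1, 2)) = Pow(Add(0, 17999), Rational(1, 2)) = Pow(17999, Rational(1, 2))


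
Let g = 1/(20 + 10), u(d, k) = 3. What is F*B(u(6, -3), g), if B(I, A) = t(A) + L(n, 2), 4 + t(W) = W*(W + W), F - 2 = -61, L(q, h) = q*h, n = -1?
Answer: 159241/450 ≈ 353.87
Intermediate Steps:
g = 1/30 ≈ 0.033333
L(q, h) = h*q
F = -59 (F = 2 - 61 = -59)
t(W) = -4 + 2*W² (t(W) = -4 + W*(W + W) = -4 + W*(2*W) = -4 + 2*W²)
B(I, A) = -6 + 2*A² (B(I, A) = (-4 + 2*A²) + 2*(-1) = (-4 + 2*A²) - 2 = -6 + 2*A²)
F*B(u(6, -3), g) = -59*(-6 + 2*(1/30)²) = -59*(-6 + 2*(1/900)) = -59*(-6 + 1/450) = -59*(-2699/450) = 159241/450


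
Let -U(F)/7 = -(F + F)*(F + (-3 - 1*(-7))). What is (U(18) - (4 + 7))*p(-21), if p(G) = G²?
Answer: 2440053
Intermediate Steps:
U(F) = 14*F*(4 + F) (U(F) = -(-7)*(F + F)*(F + (-3 - 1*(-7))) = -(-7)*(2*F)*(F + (-3 + 7)) = -(-7)*(2*F)*(F + 4) = -(-7)*(2*F)*(4 + F) = -(-7)*2*F*(4 + F) = -(-14)*F*(4 + F) = 14*F*(4 + F))
(U(18) - (4 + 7))*p(-21) = (14*18*(4 + 18) - (4 + 7))*(-21)² = (14*18*22 - 1*11)*441 = (5544 - 11)*441 = 5533*441 = 2440053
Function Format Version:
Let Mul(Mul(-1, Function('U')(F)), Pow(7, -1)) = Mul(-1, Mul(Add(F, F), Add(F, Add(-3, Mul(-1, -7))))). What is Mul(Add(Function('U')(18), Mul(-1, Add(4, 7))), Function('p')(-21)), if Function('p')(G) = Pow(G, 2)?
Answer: 2440053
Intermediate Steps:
Function('U')(F) = Mul(14, F, Add(4, F)) (Function('U')(F) = Mul(-7, Mul(-1, Mul(Add(F, F), Add(F, Add(-3, Mul(-1, -7)))))) = Mul(-7, Mul(-1, Mul(Mul(2, F), Add(F, Add(-3, 7))))) = Mul(-7, Mul(-1, Mul(Mul(2, F), Add(F, 4)))) = Mul(-7, Mul(-1, Mul(Mul(2, F), Add(4, F)))) = Mul(-7, Mul(-1, Mul(2, F, Add(4, F)))) = Mul(-7, Mul(-2, F, Add(4, F))) = Mul(14, F, Add(4, F)))
Mul(Add(Function('U')(18), Mul(-1, Add(4, 7))), Function('p')(-21)) = Mul(Add(Mul(14, 18, Add(4, 18)), Mul(-1, Add(4, 7))), Pow(-21, 2)) = Mul(Add(Mul(14, 18, 22), Mul(-1, 11)), 441) = Mul(Add(5544, -11), 441) = Mul(5533, 441) = 2440053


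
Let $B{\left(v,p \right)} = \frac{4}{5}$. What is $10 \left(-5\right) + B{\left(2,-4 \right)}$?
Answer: $- \frac{246}{5} \approx -49.2$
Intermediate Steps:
$B{\left(v,p \right)} = \frac{4}{5}$ ($B{\left(v,p \right)} = 4 \cdot \frac{1}{5} = \frac{4}{5}$)
$10 \left(-5\right) + B{\left(2,-4 \right)} = 10 \left(-5\right) + \frac{4}{5} = -50 + \frac{4}{5} = - \frac{246}{5}$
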